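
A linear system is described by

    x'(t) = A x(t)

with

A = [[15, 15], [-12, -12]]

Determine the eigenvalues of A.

0, 3

det(sI - A) = s^2 - (tr A)s + det A, with tr A = 15 + (-12) = 3 and det A = 15·(-12) - 15·(-12) = -180 - (-180) = 0.
So p(s) = det(sI - A) = s^2 - 3s.
Factor s^2 - 3s: two numbers with sum 3 and product 0 are 3 and 0, so s^2 - 3s = s(s - 3).
Hence p(s) = s (s - 3), with roots 0, 3.
At least one eigenvalue has non-negative real part, so the system is not asymptotically stable.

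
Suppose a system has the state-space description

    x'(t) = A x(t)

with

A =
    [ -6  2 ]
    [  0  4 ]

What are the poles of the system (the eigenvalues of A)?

det(sI - A) = s^2 - (tr A)s + det A, with tr A = (-6) + 4 = -2 and det A = (-6)·4 - 2·0 = -24 - 0 = -24.
So p(s) = det(sI - A) = s^2 + 2s - 24.
Factor s^2 + 2s - 24: two numbers with sum -2 and product -24 are 4 and -6, so s^2 + 2s - 24 = (s - 4)(s + 6).
Hence p(s) = (s - 4) (s + 6), with roots -6, 4.
At least one eigenvalue has non-negative real part, so the system is not asymptotically stable.

-6, 4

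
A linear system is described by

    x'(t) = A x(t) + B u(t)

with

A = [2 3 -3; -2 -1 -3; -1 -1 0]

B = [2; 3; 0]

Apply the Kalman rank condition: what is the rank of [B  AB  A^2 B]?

3

AB = [[13], [-7], [-5]]
A^2B = [[20], [-4], [-6]]
Controllability matrix C = [B  AB  A^2B] = [[2, 13, 20], [3, -7, -4], [0, -5, -6]]
det(C) = 2·((-7)·(-6) - (-4)·(-5)) - 13·(3·(-6) - (-4)·0) + 20·(3·(-5) - (-7)·0) = 2·22 - 13·(-18) + 20·(-15) = -22 ≠ 0, so rank(C) = 3.
rank(C) = 3 = n, so the pair (A, B) is completely controllable.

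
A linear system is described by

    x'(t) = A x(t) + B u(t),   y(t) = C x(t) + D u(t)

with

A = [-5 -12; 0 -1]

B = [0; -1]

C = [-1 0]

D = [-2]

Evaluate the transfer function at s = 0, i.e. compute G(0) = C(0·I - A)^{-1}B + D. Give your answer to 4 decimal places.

G(0) = C(-A)^{-1}B + D = -C A^{-1} B + D.
det A = 5, so A^{-1} = (1/5)·adj(A) = [[-1/5, 12/5], [0, -1]]
A^{-1} B = [-12/5, 1]^T
C A^{-1} B = 12/5
G(0) = D - C A^{-1} B = -2 - (12/5) = -22/5 ≈ -4.4000

-4.4000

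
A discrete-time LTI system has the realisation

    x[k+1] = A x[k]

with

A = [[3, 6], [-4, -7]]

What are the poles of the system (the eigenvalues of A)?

-3, -1

det(zI - A) = z^2 - (tr A)z + det A, with tr A = 3 + (-7) = -4 and det A = 3·(-7) - 6·(-4) = -21 - (-24) = 3.
So p(z) = det(zI - A) = z^2 + 4z + 3.
Factor z^2 + 4z + 3: two numbers with sum -4 and product 3 are -1 and -3, so z^2 + 4z + 3 = (z + 1)(z + 3).
Hence p(z) = (z + 1) (z + 3), with roots -3, -1.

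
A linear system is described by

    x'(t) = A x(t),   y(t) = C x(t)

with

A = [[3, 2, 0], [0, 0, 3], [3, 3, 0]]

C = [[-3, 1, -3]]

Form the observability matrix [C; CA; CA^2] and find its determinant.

-2646

CA = [[-18, -15, 3]]
CA^2 = [[-45, -27, -45]]
Observability matrix O = [C; CA; CA^2] = [[-3, 1, -3], [-18, -15, 3], [-45, -27, -45]]
Expanding along the first row, det(O) = (-3)·((-15)·(-45) - 3·(-27)) - 1·((-18)·(-45) - 3·(-45)) + (-3)·((-18)·(-27) - (-15)·(-45)) = (-3)·756 - 1·945 + (-3)·(-189) = -2646
Since det(O) ≠ 0, rank(O) = 3 and the system is completely observable.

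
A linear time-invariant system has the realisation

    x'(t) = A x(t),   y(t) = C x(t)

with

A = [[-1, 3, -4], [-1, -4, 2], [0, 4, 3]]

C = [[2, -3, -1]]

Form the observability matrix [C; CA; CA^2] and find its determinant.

-5805

CA = [[1, 14, -17]]
CA^2 = [[-15, -121, -27]]
Observability matrix O = [C; CA; CA^2] = [[2, -3, -1], [1, 14, -17], [-15, -121, -27]]
Expanding along the first row, det(O) = 2·(14·(-27) - (-17)·(-121)) - (-3)·(1·(-27) - (-17)·(-15)) + (-1)·(1·(-121) - 14·(-15)) = 2·(-2435) - (-3)·(-282) + (-1)·89 = -5805
Since det(O) ≠ 0, rank(O) = 3 and the system is completely observable.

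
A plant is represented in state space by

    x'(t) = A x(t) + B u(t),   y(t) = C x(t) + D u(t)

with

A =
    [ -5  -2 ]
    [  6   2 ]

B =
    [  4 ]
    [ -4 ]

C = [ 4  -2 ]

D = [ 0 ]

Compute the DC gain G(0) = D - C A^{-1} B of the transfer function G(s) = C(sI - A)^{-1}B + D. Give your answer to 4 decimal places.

G(0) = C(-A)^{-1}B + D = -C A^{-1} B + D.
det A = 2, so A^{-1} = (1/2)·adj(A) = [[1, 1], [-3, -5/2]]
A^{-1} B = [0, -2]^T
C A^{-1} B = 4
G(0) = D - C A^{-1} B = 0 - (4) = -4

-4.0000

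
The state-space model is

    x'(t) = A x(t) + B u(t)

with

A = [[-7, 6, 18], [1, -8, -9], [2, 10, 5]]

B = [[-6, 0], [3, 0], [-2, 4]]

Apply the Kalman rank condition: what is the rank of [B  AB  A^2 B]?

2

AB = [[24, 72], [-12, -36], [8, 20]]
A^2B = [[-96, -360], [48, 180], [-32, -116]]
Controllability matrix C = [B  AB  A^2B] = [[-6, 0, 24, 72, -96, -360], [3, 0, -12, -36, 48, 180], [-2, 4, 8, 20, -32, -116]]
The rows r1, r2, r3 of C are linearly dependent: r1 + 2·r2 = 0 (check each entry), so rank(C) ≤ 2.
The 2×2 minor from rows 1, 3, columns 1, 2 is (-6)·4 - 0·(-2) = -24 - 0 = -24 ≠ 0, so rank(C) = 2.
rank(C) = 2 < n = 3, so the pair (A, B) is not completely controllable.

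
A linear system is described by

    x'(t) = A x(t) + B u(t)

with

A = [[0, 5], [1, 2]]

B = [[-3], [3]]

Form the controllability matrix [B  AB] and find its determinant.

AB = [[15], [3]]
Controllability matrix C = [B  AB] = [[-3, 15], [3, 3]]
det(C) = (-3)·3 - 15·3 = -9 - 45 = -54
Since det(C) ≠ 0, rank(C) = 2 and the system is completely controllable.

-54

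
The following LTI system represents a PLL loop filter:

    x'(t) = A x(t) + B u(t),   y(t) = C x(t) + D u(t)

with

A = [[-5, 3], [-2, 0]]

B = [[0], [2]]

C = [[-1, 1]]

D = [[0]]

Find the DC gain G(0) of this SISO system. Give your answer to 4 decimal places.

G(0) = C(-A)^{-1}B + D = -C A^{-1} B + D.
det A = 6, so A^{-1} = (1/6)·adj(A) = [[0, -1/2], [1/3, -5/6]]
A^{-1} B = [-1, -5/3]^T
C A^{-1} B = -2/3
G(0) = D - C A^{-1} B = 0 - (-2/3) = 2/3 ≈ 0.6667

0.6667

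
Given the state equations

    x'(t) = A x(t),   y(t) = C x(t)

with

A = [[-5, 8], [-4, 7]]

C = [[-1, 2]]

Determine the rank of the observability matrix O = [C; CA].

1

CA = [[-3, 6]]
Observability matrix O = [C; CA] = [[-1, 2], [-3, 6]]
Every row of O is a scalar multiple of row 1 = [-1, 2] (multipliers 1, 3), so the rows span a one-dimensional space.
O ≠ 0, hence rank(O) = 1.
rank(O) = 1 < n = 2, so the pair (A, C) is not completely observable.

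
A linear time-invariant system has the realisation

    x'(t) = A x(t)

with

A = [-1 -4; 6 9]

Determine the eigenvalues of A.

det(sI - A) = s^2 - (tr A)s + det A, with tr A = (-1) + 9 = 8 and det A = (-1)·9 - (-4)·6 = -9 - (-24) = 15.
So p(s) = det(sI - A) = s^2 - 8s + 15.
Factor s^2 - 8s + 15: two numbers with sum 8 and product 15 are 5 and 3, so s^2 - 8s + 15 = (s - 5)(s - 3).
Hence p(s) = (s - 5) (s - 3), with roots 3, 5.
At least one eigenvalue has non-negative real part, so the system is not asymptotically stable.

3, 5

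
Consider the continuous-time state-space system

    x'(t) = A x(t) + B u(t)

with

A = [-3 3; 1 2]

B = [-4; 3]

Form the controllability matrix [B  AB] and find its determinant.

-71

AB = [[21], [2]]
Controllability matrix C = [B  AB] = [[-4, 21], [3, 2]]
det(C) = (-4)·2 - 21·3 = -8 - 63 = -71
Since det(C) ≠ 0, rank(C) = 2 and the system is completely controllable.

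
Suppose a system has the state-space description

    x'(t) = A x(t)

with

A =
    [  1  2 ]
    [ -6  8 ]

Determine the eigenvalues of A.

4, 5

det(sI - A) = s^2 - (tr A)s + det A, with tr A = 1 + 8 = 9 and det A = 1·8 - 2·(-6) = 8 - (-12) = 20.
So p(s) = det(sI - A) = s^2 - 9s + 20.
Factor s^2 - 9s + 20: two numbers with sum 9 and product 20 are 5 and 4, so s^2 - 9s + 20 = (s - 5)(s - 4).
Hence p(s) = (s - 5) (s - 4), with roots 4, 5.
At least one eigenvalue has non-negative real part, so the system is not asymptotically stable.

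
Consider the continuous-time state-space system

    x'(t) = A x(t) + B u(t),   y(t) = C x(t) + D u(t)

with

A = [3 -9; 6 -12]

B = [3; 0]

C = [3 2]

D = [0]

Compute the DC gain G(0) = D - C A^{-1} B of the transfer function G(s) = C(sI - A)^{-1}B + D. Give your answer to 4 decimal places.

8.0000

G(0) = C(-A)^{-1}B + D = -C A^{-1} B + D.
det A = 18, so A^{-1} = (1/18)·adj(A) = [[-2/3, 1/2], [-1/3, 1/6]]
A^{-1} B = [-2, -1]^T
C A^{-1} B = -8
G(0) = D - C A^{-1} B = 0 - (-8) = 8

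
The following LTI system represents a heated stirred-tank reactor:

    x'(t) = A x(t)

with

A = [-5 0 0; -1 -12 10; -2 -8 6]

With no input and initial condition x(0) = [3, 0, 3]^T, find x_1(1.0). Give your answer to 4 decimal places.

0.0202

det(sI - A) = s^3 - (tr A)s^2 + (M11 + M22 + M33)s - det A, where Mii is the 2×2 principal minor of A obtained by deleting row i and column i.
tr A = (-5) + (-12) + 6 = -11; M11 = (-12)·6 - 10·(-8) = -72 - (-80) = 8; M22 = (-5)·6 - 0·(-2) = -30 - 0 = -30; M33 = (-5)·(-12) - 0·(-1) = 60 - 0 = 60; sum of minors = 38.
det A = (-5)·((-12)·6 - 10·(-8)) - 0·((-1)·6 - 10·(-2)) + 0·((-1)·(-8) - (-12)·(-2)) = (-5)·8 - 0·14 + 0·(-16) = -40.
So p(s) = det(sI - A) = s^3 + 11s^2 + 38s + 40.
Rational-root test: any integer root divides 40. Testing small divisors, s = -2 works: p(-2) = -8 + 44 + (-76) + 40 = 0, so (s + 2) is a factor.
Dividing, p(s) = (s + 2)(s^2 + 9s + 20).
Factor s^2 + 9s + 20: two numbers with sum -9 and product 20 are -4 and -5, so s^2 + 9s + 20 = (s + 4)(s + 5).
Hence p(s) = (s + 2) (s + 4) (s + 5), with roots -5, -4, -2.
The eigenvalues -5, -4, -2 are distinct and real, so A is diagonalisable and x(t) = e^{At} x(0) = V diag(e^{λ_i t}) V^{-1} x(0), where the columns of V are the eigenvectors.
λ = -5: A - (-5)I = [[0, 0, 0], [-1, -7, 10], [-2, -8, 11]]. v must be orthogonal to every row; (row 2) × (row 3) = [3, -9, -6], so take v_1 = [1, -3, -2]^T.
λ = -4: A - (-4)I = [[-1, 0, 0], [-1, -8, 10], [-2, -8, 10]]. v must be orthogonal to every row; (row 1) × (row 2) = [0, 10, 8], so take v_2 = [0, 5, 4]^T.
λ = -2: A - (-2)I = [[-3, 0, 0], [-1, -10, 10], [-2, -8, 8]]. v must be orthogonal to every row; (row 1) × (row 2) = [0, 30, 30], so take v_3 = [0, 1, 1]^T.
V = [v_1 v_2 v_3] = [[1, 0, 0], [-3, 5, 1], [-2, 4, 1]] has det V = 1, so V^{-1} = adj(V)/det V = [[1, 0, 0], [1, 1, -1], [-2, -4, 5]].
Modal coordinates z(0) = V^{-1} x(0): 1·3 + 0·0 + 0·3 = 3; 1·3 + 1·0 + (-1)·3 = 0; (-2)·3 + (-4)·0 + 5·3 = 9; so z(0) = [3, 0, 9]^T.
x_1(t) = Σ_i (v_i)_1 · z_i(0) · e^{λ_i t} (row 1 of V times the modal terms).
x_1(1.0) = 1·3·e^{-5·1.0} + 0·0·e^{-4·1.0} + 0·9·e^{-2·1.0} = 3·0.006738 + 0·0.018316 + 0·0.135335 = 0.0202.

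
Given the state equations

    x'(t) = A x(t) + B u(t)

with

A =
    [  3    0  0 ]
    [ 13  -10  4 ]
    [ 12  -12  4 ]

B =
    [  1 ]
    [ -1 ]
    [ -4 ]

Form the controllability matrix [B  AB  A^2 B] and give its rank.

2

AB = [[3], [7], [8]]
A^2B = [[9], [1], [-16]]
Controllability matrix C = [B  AB  A^2B] = [[1, 3, 9], [-1, 7, 1], [-4, 8, -16]]
The rows r1, r2, r3 of C are linearly dependent: 2·r1 - 2·r2 + r3 = 0 (check each entry), so rank(C) ≤ 2.
The 2×2 minor from rows 1, 2, columns 1, 2 is 1·7 - 3·(-1) = 7 - (-3) = 10 ≠ 0, so rank(C) = 2.
rank(C) = 2 < n = 3, so the pair (A, B) is not completely controllable.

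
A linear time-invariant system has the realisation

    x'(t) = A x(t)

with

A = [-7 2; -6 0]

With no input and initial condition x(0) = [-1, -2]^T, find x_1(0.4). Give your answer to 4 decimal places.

-0.3012

det(sI - A) = s^2 - (tr A)s + det A, with tr A = (-7) + 0 = -7 and det A = (-7)·0 - 2·(-6) = 0 - (-12) = 12.
So p(s) = det(sI - A) = s^2 + 7s + 12.
Factor s^2 + 7s + 12: two numbers with sum -7 and product 12 are -3 and -4, so s^2 + 7s + 12 = (s + 3)(s + 4).
Hence p(s) = (s + 3) (s + 4), with roots -4, -3.
The eigenvalues -4, -3 are distinct and real, so A is diagonalisable and x(t) = e^{At} x(0) = V diag(e^{λ_i t}) V^{-1} x(0), where the columns of V are the eigenvectors.
λ = -4: A - (-4)I = [[-3, 2], [-6, 4]]. Row 1 gives (-3)·v1 + 2·v2 = 0, so take v_1 = [-2, -3]^T.
λ = -3: A - (-3)I = [[-4, 2], [-6, 3]]. Row 1 gives (-4)·v1 + 2·v2 = 0, so take v_2 = [1, 2]^T.
V = [v_1 v_2] = [[-2, 1], [-3, 2]] has det V = -1, so V^{-1} = adj(V)/det V = [[-2, 1], [-3, 2]].
Modal coordinates z(0) = V^{-1} x(0): (-2)·(-1) + 1·(-2) = 0; (-3)·(-1) + 2·(-2) = -1; so z(0) = [0, -1]^T.
x_1(t) = Σ_i (v_i)_1 · z_i(0) · e^{λ_i t} (row 1 of V times the modal terms).
x_1(0.4) = (-2)·0·e^{-4·0.4} + 1·(-1)·e^{-3·0.4} = 0·0.201897 + (-1)·0.301194 = -0.3012.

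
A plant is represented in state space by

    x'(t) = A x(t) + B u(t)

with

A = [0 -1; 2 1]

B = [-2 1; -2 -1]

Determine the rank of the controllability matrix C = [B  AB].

AB = [[2, 1], [-6, 1]]
Controllability matrix C = [B  AB] = [[-2, 1, 2, 1], [-2, -1, -6, 1]]
Take the 2×2 submatrix of C formed by columns 1, 2: [[-2, 1], [-2, -1]]. Its determinant is (-2)·(-1) - 1·(-2) = 2 - (-2) = 4 ≠ 0.
So rank(C) ≥ 2; since C has 2 rows, rank(C) = 2.
rank(C) = 2 = n, so the pair (A, B) is completely controllable.

2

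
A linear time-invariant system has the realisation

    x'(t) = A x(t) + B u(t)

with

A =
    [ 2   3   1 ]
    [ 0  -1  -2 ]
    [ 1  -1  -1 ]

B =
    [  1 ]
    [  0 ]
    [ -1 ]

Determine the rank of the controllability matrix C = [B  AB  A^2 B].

AB = [[1], [2], [2]]
A^2B = [[10], [-6], [-3]]
Controllability matrix C = [B  AB  A^2B] = [[1, 1, 10], [0, 2, -6], [-1, 2, -3]]
det(C) = 1·(2·(-3) - (-6)·2) - 1·(0·(-3) - (-6)·(-1)) + 10·(0·2 - 2·(-1)) = 1·6 - 1·(-6) + 10·2 = 32 ≠ 0, so rank(C) = 3.
rank(C) = 3 = n, so the pair (A, B) is completely controllable.

3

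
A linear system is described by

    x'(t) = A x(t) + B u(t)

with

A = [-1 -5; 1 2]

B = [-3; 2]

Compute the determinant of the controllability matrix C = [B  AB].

11

AB = [[-7], [1]]
Controllability matrix C = [B  AB] = [[-3, -7], [2, 1]]
det(C) = (-3)·1 - (-7)·2 = -3 - (-14) = 11
Since det(C) ≠ 0, rank(C) = 2 and the system is completely controllable.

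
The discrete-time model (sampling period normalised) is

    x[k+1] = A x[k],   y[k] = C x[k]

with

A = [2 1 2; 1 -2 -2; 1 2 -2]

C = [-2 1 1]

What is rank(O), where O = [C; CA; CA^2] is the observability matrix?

3

CA = [[-2, -2, -8]]
CA^2 = [[-14, -14, 16]]
Observability matrix O = [C; CA; CA^2] = [[-2, 1, 1], [-2, -2, -8], [-14, -14, 16]]
det(O) = (-2)·((-2)·16 - (-8)·(-14)) - 1·((-2)·16 - (-8)·(-14)) + 1·((-2)·(-14) - (-2)·(-14)) = (-2)·(-144) - 1·(-144) + 1·0 = 432 ≠ 0, so rank(O) = 3.
rank(O) = 3 = n, so the pair (A, C) is completely observable.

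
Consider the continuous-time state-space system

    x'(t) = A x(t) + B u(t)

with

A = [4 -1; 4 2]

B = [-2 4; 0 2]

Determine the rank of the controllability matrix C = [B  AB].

AB = [[-8, 14], [-8, 20]]
Controllability matrix C = [B  AB] = [[-2, 4, -8, 14], [0, 2, -8, 20]]
Take the 2×2 submatrix of C formed by columns 1, 2: [[-2, 4], [0, 2]]. Its determinant is (-2)·2 - 4·0 = -4 - 0 = -4 ≠ 0.
So rank(C) ≥ 2; since C has 2 rows, rank(C) = 2.
rank(C) = 2 = n, so the pair (A, B) is completely controllable.

2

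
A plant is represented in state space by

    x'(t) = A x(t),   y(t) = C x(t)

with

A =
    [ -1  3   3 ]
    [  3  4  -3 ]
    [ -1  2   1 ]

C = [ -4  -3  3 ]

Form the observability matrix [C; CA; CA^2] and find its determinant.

1260

CA = [[-8, -18, 0]]
CA^2 = [[-46, -96, 30]]
Observability matrix O = [C; CA; CA^2] = [[-4, -3, 3], [-8, -18, 0], [-46, -96, 30]]
Expanding along the first row, det(O) = (-4)·((-18)·30 - 0·(-96)) - (-3)·((-8)·30 - 0·(-46)) + 3·((-8)·(-96) - (-18)·(-46)) = (-4)·(-540) - (-3)·(-240) + 3·(-60) = 1260
Since det(O) ≠ 0, rank(O) = 3 and the system is completely observable.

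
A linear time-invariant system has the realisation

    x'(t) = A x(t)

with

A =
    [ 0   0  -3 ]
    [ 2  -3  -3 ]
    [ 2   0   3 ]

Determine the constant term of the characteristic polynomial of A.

Expand det(sI - A) for the 3×3 matrix.
p(s) = s^3 - 3s + 18.
(Check: constant term = det(-A) = (-1)^3 det A = 18; coefficient of s^2 = -tr A = 0.)
The constant term is 18.

18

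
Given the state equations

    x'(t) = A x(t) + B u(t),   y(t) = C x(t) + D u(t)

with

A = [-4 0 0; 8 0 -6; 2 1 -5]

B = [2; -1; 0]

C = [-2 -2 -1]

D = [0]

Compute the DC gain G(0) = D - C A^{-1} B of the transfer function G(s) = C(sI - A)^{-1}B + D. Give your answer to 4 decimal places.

G(0) = C(-A)^{-1}B + D = -C A^{-1} B + D.
det A = -24, so A^{-1} = (1/-24)·adj(A) = [[-1/4, 0, 0], [-7/6, -5/6, 1], [-1/3, -1/6, 0]]
A^{-1} B = [-1/2, -3/2, -1/2]^T
C A^{-1} B = 9/2
G(0) = D - C A^{-1} B = 0 - (9/2) = -9/2 ≈ -4.5000

-4.5000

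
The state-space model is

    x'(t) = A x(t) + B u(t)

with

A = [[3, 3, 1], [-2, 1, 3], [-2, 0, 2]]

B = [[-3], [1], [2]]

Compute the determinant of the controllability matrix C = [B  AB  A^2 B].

-450

AB = [[-4], [13], [10]]
A^2B = [[37], [51], [28]]
Controllability matrix C = [B  AB  A^2B] = [[-3, -4, 37], [1, 13, 51], [2, 10, 28]]
Expanding along the first row, det(C) = (-3)·(13·28 - 51·10) - (-4)·(1·28 - 51·2) + 37·(1·10 - 13·2) = (-3)·(-146) - (-4)·(-74) + 37·(-16) = -450
Since det(C) ≠ 0, rank(C) = 3 and the system is completely controllable.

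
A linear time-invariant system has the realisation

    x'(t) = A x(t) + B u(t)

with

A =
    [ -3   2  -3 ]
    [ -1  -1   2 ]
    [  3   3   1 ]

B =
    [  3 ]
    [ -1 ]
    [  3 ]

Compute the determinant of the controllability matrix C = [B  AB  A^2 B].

AB = [[-20], [4], [9]]
A^2B = [[41], [34], [-39]]
Controllability matrix C = [B  AB  A^2B] = [[3, -20, 41], [-1, 4, 34], [3, 9, -39]]
Expanding along the first row, det(C) = 3·(4·(-39) - 34·9) - (-20)·((-1)·(-39) - 34·3) + 41·((-1)·9 - 4·3) = 3·(-462) - (-20)·(-63) + 41·(-21) = -3507
Since det(C) ≠ 0, rank(C) = 3 and the system is completely controllable.

-3507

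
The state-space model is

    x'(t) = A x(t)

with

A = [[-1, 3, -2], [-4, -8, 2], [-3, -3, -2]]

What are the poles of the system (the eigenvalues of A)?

-5, -4, -2

det(sI - A) = s^3 - (tr A)s^2 + (M11 + M22 + M33)s - det A, where Mii is the 2×2 principal minor of A obtained by deleting row i and column i.
tr A = (-1) + (-8) + (-2) = -11; M11 = (-8)·(-2) - 2·(-3) = 16 - (-6) = 22; M22 = (-1)·(-2) - (-2)·(-3) = 2 - 6 = -4; M33 = (-1)·(-8) - 3·(-4) = 8 - (-12) = 20; sum of minors = 38.
det A = (-1)·((-8)·(-2) - 2·(-3)) - 3·((-4)·(-2) - 2·(-3)) + (-2)·((-4)·(-3) - (-8)·(-3)) = (-1)·22 - 3·14 + (-2)·(-12) = -40.
So p(s) = det(sI - A) = s^3 + 11s^2 + 38s + 40.
Rational-root test: any integer root divides 40. Testing small divisors, s = -2 works: p(-2) = -8 + 44 + (-76) + 40 = 0, so (s + 2) is a factor.
Dividing, p(s) = (s + 2)(s^2 + 9s + 20).
Factor s^2 + 9s + 20: two numbers with sum -9 and product 20 are -4 and -5, so s^2 + 9s + 20 = (s + 4)(s + 5).
Hence p(s) = (s + 2) (s + 4) (s + 5), with roots -5, -4, -2.
All eigenvalues have negative real part, so the system is asymptotically stable.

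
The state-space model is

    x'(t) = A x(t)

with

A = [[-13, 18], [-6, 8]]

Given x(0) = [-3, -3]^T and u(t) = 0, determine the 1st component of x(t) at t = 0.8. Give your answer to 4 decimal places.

-3.7994

det(sI - A) = s^2 - (tr A)s + det A, with tr A = (-13) + 8 = -5 and det A = (-13)·8 - 18·(-6) = -104 - (-108) = 4.
So p(s) = det(sI - A) = s^2 + 5s + 4.
Factor s^2 + 5s + 4: two numbers with sum -5 and product 4 are -1 and -4, so s^2 + 5s + 4 = (s + 1)(s + 4).
Hence p(s) = (s + 1) (s + 4), with roots -4, -1.
The eigenvalues -4, -1 are distinct and real, so A is diagonalisable and x(t) = e^{At} x(0) = V diag(e^{λ_i t}) V^{-1} x(0), where the columns of V are the eigenvectors.
λ = -4: A - (-4)I = [[-9, 18], [-6, 12]]. Row 1 gives (-9)·v1 + 18·v2 = 0, so take v_1 = [2, 1]^T.
λ = -1: A - (-1)I = [[-12, 18], [-6, 9]]. Row 1 gives (-12)·v1 + 18·v2 = 0, so take v_2 = [-3, -2]^T.
V = [v_1 v_2] = [[2, -3], [1, -2]] has det V = -1, so V^{-1} = adj(V)/det V = [[2, -3], [1, -2]].
Modal coordinates z(0) = V^{-1} x(0): 2·(-3) + (-3)·(-3) = 3; 1·(-3) + (-2)·(-3) = 3; so z(0) = [3, 3]^T.
x_1(t) = Σ_i (v_i)_1 · z_i(0) · e^{λ_i t} (row 1 of V times the modal terms).
x_1(0.8) = 2·3·e^{-4·0.8} + (-3)·3·e^{-1·0.8} = 6·0.040762 + (-9)·0.449329 = -3.7994.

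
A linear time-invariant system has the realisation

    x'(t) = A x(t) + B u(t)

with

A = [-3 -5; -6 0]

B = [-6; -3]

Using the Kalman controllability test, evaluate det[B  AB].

AB = [[33], [36]]
Controllability matrix C = [B  AB] = [[-6, 33], [-3, 36]]
det(C) = (-6)·36 - 33·(-3) = -216 - (-99) = -117
Since det(C) ≠ 0, rank(C) = 2 and the system is completely controllable.

-117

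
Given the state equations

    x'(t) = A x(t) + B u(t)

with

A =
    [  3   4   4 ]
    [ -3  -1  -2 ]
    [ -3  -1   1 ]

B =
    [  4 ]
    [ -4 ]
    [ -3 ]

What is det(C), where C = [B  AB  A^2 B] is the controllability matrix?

AB = [[-16], [-2], [-11]]
A^2B = [[-100], [72], [39]]
Controllability matrix C = [B  AB  A^2B] = [[4, -16, -100], [-4, -2, 72], [-3, -11, 39]]
Expanding along the first row, det(C) = 4·((-2)·39 - 72·(-11)) - (-16)·((-4)·39 - 72·(-3)) + (-100)·((-4)·(-11) - (-2)·(-3)) = 4·714 - (-16)·60 + (-100)·38 = 16
Since det(C) ≠ 0, rank(C) = 3 and the system is completely controllable.

16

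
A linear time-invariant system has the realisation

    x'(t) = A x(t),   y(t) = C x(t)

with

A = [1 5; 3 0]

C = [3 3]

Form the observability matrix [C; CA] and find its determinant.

9

CA = [[12, 15]]
Observability matrix O = [C; CA] = [[3, 3], [12, 15]]
det(O) = 3·15 - 3·12 = 45 - 36 = 9
Since det(O) ≠ 0, rank(O) = 2 and the system is completely observable.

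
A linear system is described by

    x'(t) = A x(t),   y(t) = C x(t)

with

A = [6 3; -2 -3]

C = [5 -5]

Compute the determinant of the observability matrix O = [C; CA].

CA = [[40, 30]]
Observability matrix O = [C; CA] = [[5, -5], [40, 30]]
det(O) = 5·30 - (-5)·40 = 150 - (-200) = 350
Since det(O) ≠ 0, rank(O) = 2 and the system is completely observable.

350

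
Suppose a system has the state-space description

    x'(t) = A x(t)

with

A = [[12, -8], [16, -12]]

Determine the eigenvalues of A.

-4, 4

det(sI - A) = s^2 - (tr A)s + det A, with tr A = 12 + (-12) = 0 and det A = 12·(-12) - (-8)·16 = -144 - (-128) = -16.
So p(s) = det(sI - A) = s^2 - 16.
Factor s^2 - 16: two numbers with sum 0 and product -16 are 4 and -4, so s^2 - 16 = (s - 4)(s + 4).
Hence p(s) = (s - 4) (s + 4), with roots -4, 4.
At least one eigenvalue has non-negative real part, so the system is not asymptotically stable.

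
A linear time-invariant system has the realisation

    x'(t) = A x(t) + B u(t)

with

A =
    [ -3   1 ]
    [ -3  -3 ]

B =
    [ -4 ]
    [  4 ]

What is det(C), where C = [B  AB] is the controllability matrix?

AB = [[16], [0]]
Controllability matrix C = [B  AB] = [[-4, 16], [4, 0]]
det(C) = (-4)·0 - 16·4 = 0 - 64 = -64
Since det(C) ≠ 0, rank(C) = 2 and the system is completely controllable.

-64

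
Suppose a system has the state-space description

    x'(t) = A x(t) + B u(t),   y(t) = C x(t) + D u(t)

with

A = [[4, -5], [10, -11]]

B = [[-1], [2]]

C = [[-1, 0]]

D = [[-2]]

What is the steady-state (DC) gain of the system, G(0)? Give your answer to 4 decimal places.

1.5000

G(0) = C(-A)^{-1}B + D = -C A^{-1} B + D.
det A = 6, so A^{-1} = (1/6)·adj(A) = [[-11/6, 5/6], [-5/3, 2/3]]
A^{-1} B = [7/2, 3]^T
C A^{-1} B = -7/2
G(0) = D - C A^{-1} B = -2 - (-7/2) = 3/2 ≈ 1.5000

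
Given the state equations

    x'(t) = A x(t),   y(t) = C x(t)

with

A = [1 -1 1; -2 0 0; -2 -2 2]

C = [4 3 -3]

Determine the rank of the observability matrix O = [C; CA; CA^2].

2

CA = [[4, 2, -2]]
CA^2 = [[4, 0, 0]]
Observability matrix O = [C; CA; CA^2] = [[4, 3, -3], [4, 2, -2], [4, 0, 0]]
The columns c1, c2, c3 of O are linearly dependent: c2 + c3 = 0 (check each entry), so rank(O) ≤ 2.
The 2×2 minor from rows 1, 2, columns 1, 2 is 4·2 - 3·4 = 8 - 12 = -4 ≠ 0, so rank(O) = 2.
rank(O) = 2 < n = 3, so the pair (A, C) is not completely observable.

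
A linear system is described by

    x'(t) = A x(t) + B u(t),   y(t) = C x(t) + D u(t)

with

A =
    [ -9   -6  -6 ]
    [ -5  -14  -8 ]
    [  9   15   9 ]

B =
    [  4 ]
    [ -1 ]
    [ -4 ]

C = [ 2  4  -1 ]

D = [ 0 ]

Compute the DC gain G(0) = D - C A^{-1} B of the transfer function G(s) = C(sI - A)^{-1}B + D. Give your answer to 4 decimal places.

10.2333

G(0) = C(-A)^{-1}B + D = -C A^{-1} B + D.
det A = -90, so A^{-1} = (1/-90)·adj(A) = [[1/15, 2/5, 2/5], [3/10, 3/10, 7/15], [-17/30, -9/10, -16/15]]
A^{-1} B = [-26/15, -29/30, 29/10]^T
C A^{-1} B = -307/30
G(0) = D - C A^{-1} B = 0 - (-307/30) = 307/30 ≈ 10.2333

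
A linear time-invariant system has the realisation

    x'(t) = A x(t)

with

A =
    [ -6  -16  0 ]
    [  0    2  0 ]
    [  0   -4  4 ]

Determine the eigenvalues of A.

-6, 2, 4

det(sI - A) = s^3 - (tr A)s^2 + (M11 + M22 + M33)s - det A, where Mii is the 2×2 principal minor of A obtained by deleting row i and column i.
tr A = (-6) + 2 + 4 = 0; M11 = 2·4 - 0·(-4) = 8 - 0 = 8; M22 = (-6)·4 - 0·0 = -24 - 0 = -24; M33 = (-6)·2 - (-16)·0 = -12 - 0 = -12; sum of minors = -28.
det A = (-6)·(2·4 - 0·(-4)) - (-16)·(0·4 - 0·0) + 0·(0·(-4) - 2·0) = (-6)·8 - (-16)·0 + 0·0 = -48.
So p(s) = det(sI - A) = s^3 - 28s + 48.
Rational-root test: any integer root divides 48. Testing small divisors, s = 2 works: p(2) = 8 + 0 + (-56) + 48 = 0, so (s - 2) is a factor.
Dividing, p(s) = (s - 2)(s^2 + 2s - 24).
Factor s^2 + 2s - 24: two numbers with sum -2 and product -24 are 4 and -6, so s^2 + 2s - 24 = (s - 4)(s + 6).
Hence p(s) = (s - 4) (s - 2) (s + 6), with roots -6, 2, 4.
At least one eigenvalue has non-negative real part, so the system is not asymptotically stable.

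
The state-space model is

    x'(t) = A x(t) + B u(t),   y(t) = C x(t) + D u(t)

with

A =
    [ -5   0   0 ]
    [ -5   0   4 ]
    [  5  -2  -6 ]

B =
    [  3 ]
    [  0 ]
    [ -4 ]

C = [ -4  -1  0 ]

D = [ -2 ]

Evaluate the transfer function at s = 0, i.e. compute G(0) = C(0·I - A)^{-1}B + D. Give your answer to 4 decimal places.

-1.6500

G(0) = C(-A)^{-1}B + D = -C A^{-1} B + D.
det A = -40, so A^{-1} = (1/-40)·adj(A) = [[-1/5, 0, 0], [1/4, -3/4, -1/2], [-1/4, 1/4, 0]]
A^{-1} B = [-3/5, 11/4, -3/4]^T
C A^{-1} B = -7/20
G(0) = D - C A^{-1} B = -2 - (-7/20) = -33/20 ≈ -1.6500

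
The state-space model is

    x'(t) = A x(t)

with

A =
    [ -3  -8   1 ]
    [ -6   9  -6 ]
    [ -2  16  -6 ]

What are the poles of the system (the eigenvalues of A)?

-4, 1, 3

det(sI - A) = s^3 - (tr A)s^2 + (M11 + M22 + M33)s - det A, where Mii is the 2×2 principal minor of A obtained by deleting row i and column i.
tr A = (-3) + 9 + (-6) = 0; M11 = 9·(-6) - (-6)·16 = -54 - (-96) = 42; M22 = (-3)·(-6) - 1·(-2) = 18 - (-2) = 20; M33 = (-3)·9 - (-8)·(-6) = -27 - 48 = -75; sum of minors = -13.
det A = (-3)·(9·(-6) - (-6)·16) - (-8)·((-6)·(-6) - (-6)·(-2)) + 1·((-6)·16 - 9·(-2)) = (-3)·42 - (-8)·24 + 1·(-78) = -12.
So p(s) = det(sI - A) = s^3 - 13s + 12.
Rational-root test: any integer root divides 12. Testing small divisors, s = 1 works: p(1) = 1 + 0 + (-13) + 12 = 0, so (s - 1) is a factor.
Dividing, p(s) = (s - 1)(s^2 + s - 12).
Factor s^2 + s - 12: two numbers with sum -1 and product -12 are 3 and -4, so s^2 + s - 12 = (s - 3)(s + 4).
Hence p(s) = (s - 3) (s - 1) (s + 4), with roots -4, 1, 3.
At least one eigenvalue has non-negative real part, so the system is not asymptotically stable.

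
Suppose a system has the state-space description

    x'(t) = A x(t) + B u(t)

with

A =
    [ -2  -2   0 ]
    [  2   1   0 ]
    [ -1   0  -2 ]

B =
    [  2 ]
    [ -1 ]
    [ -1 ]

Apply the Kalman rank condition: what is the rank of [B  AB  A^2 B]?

AB = [[-2], [3], [0]]
A^2B = [[-2], [-1], [2]]
Controllability matrix C = [B  AB  A^2B] = [[2, -2, -2], [-1, 3, -1], [-1, 0, 2]]
The rows r1, r2, r3 of C are linearly dependent: 3·r1 + 2·r2 + 4·r3 = 0 (check each entry), so rank(C) ≤ 2.
The 2×2 minor from rows 1, 2, columns 1, 2 is 2·3 - (-2)·(-1) = 6 - 2 = 4 ≠ 0, so rank(C) = 2.
rank(C) = 2 < n = 3, so the pair (A, B) is not completely controllable.

2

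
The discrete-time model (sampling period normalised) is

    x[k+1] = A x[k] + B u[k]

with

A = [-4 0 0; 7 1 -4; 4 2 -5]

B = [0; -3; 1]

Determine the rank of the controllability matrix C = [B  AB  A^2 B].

AB = [[0], [-7], [-11]]
A^2B = [[0], [37], [41]]
Controllability matrix C = [B  AB  A^2B] = [[0, 0, 0], [-3, -7, 37], [1, -11, 41]]
Row 1 of C is identically zero, so rank(C) ≤ 2.
The 2×2 minor from rows 2, 3, columns 1, 2 is (-3)·(-11) - (-7)·1 = 33 - (-7) = 40 ≠ 0, so rank(C) = 2.
rank(C) = 2 < n = 3, so the pair (A, B) is not completely controllable.

2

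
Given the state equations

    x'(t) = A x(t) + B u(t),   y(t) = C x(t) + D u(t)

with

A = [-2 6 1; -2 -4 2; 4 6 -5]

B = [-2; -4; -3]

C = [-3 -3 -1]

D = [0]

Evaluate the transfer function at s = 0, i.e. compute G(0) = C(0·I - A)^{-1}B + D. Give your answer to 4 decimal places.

G(0) = C(-A)^{-1}B + D = -C A^{-1} B + D.
det A = -24, so A^{-1} = (1/-24)·adj(A) = [[-1/3, -3/2, -2/3], [1/12, -1/4, -1/12], [-1/6, -3/2, -5/6]]
A^{-1} B = [26/3, 13/12, 53/6]^T
C A^{-1} B = -457/12
G(0) = D - C A^{-1} B = 0 - (-457/12) = 457/12 ≈ 38.0833

38.0833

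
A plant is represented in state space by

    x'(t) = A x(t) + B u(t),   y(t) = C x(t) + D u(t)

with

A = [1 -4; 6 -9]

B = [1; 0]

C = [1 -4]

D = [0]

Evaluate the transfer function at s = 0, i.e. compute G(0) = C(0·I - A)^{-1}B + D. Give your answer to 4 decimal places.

-1.0000

G(0) = C(-A)^{-1}B + D = -C A^{-1} B + D.
det A = 15, so A^{-1} = (1/15)·adj(A) = [[-3/5, 4/15], [-2/5, 1/15]]
A^{-1} B = [-3/5, -2/5]^T
C A^{-1} B = 1
G(0) = D - C A^{-1} B = 0 - (1) = -1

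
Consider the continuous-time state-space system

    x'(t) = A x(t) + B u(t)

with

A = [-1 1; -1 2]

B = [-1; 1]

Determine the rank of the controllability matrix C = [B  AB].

AB = [[2], [3]]
Controllability matrix C = [B  AB] = [[-1, 2], [1, 3]]
det(C) = (-1)·3 - 2·1 = -3 - 2 = -5 ≠ 0, so rank(C) = 2.
rank(C) = 2 = n, so the pair (A, B) is completely controllable.

2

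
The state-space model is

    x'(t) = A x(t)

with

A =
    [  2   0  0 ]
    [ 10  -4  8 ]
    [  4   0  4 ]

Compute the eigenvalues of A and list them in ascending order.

det(sI - A) = s^3 - (tr A)s^2 + (M11 + M22 + M33)s - det A, where Mii is the 2×2 principal minor of A obtained by deleting row i and column i.
tr A = 2 + (-4) + 4 = 2; M11 = (-4)·4 - 8·0 = -16 - 0 = -16; M22 = 2·4 - 0·4 = 8 - 0 = 8; M33 = 2·(-4) - 0·10 = -8 - 0 = -8; sum of minors = -16.
det A = 2·((-4)·4 - 8·0) - 0·(10·4 - 8·4) + 0·(10·0 - (-4)·4) = 2·(-16) - 0·8 + 0·16 = -32.
So p(s) = det(sI - A) = s^3 - 2s^2 - 16s + 32.
Rational-root test: any integer root divides 32. Testing small divisors, s = 2 works: p(2) = 8 + (-8) + (-32) + 32 = 0, so (s - 2) is a factor.
Dividing, p(s) = (s - 2)(s^2 - 16).
Factor s^2 - 16: two numbers with sum 0 and product -16 are 4 and -4, so s^2 - 16 = (s - 4)(s + 4).
Hence p(s) = (s - 4) (s - 2) (s + 4), with roots -4, 2, 4.
At least one eigenvalue has non-negative real part, so the system is not asymptotically stable.

-4, 2, 4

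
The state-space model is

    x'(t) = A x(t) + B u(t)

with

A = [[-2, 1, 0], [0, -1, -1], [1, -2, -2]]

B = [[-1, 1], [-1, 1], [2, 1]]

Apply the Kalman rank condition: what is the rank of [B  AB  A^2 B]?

AB = [[1, -1], [-1, -2], [-3, -3]]
A^2B = [[-3, 0], [4, 5], [9, 9]]
Controllability matrix C = [B  AB  A^2B] = [[-1, 1, 1, -1, -3, 0], [-1, 1, -1, -2, 4, 5], [2, 1, -3, -3, 9, 9]]
Take the 3×3 submatrix of C formed by columns 1, 2, 3: [[-1, 1, 1], [-1, 1, -1], [2, 1, -3]]. Its determinant is (-1)·(1·(-3) - (-1)·1) - 1·((-1)·(-3) - (-1)·2) + 1·((-1)·1 - 1·2) = (-1)·(-2) - 1·5 + 1·(-3) = -6 ≠ 0.
So rank(C) ≥ 3; since C has 3 rows, rank(C) = 3.
rank(C) = 3 = n, so the pair (A, B) is completely controllable.

3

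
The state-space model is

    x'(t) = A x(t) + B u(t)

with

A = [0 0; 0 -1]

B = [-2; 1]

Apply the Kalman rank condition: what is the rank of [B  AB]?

2

AB = [[0], [-1]]
Controllability matrix C = [B  AB] = [[-2, 0], [1, -1]]
det(C) = (-2)·(-1) - 0·1 = 2 - 0 = 2 ≠ 0, so rank(C) = 2.
rank(C) = 2 = n, so the pair (A, B) is completely controllable.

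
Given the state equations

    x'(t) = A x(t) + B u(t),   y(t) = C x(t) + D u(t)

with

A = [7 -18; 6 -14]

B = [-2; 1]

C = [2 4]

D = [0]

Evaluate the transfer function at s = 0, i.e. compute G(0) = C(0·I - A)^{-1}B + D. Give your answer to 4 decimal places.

G(0) = C(-A)^{-1}B + D = -C A^{-1} B + D.
det A = 10, so A^{-1} = (1/10)·adj(A) = [[-7/5, 9/5], [-3/5, 7/10]]
A^{-1} B = [23/5, 19/10]^T
C A^{-1} B = 84/5
G(0) = D - C A^{-1} B = 0 - (84/5) = -84/5 ≈ -16.8000

-16.8000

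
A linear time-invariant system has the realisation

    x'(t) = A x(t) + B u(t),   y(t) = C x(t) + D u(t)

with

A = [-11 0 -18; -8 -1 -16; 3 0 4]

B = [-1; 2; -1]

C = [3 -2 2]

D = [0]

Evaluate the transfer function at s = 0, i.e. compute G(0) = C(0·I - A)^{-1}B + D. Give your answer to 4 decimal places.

-9.8000

G(0) = C(-A)^{-1}B + D = -C A^{-1} B + D.
det A = -10, so A^{-1} = (1/-10)·adj(A) = [[2/5, 0, 9/5], [8/5, -1, 16/5], [-3/10, 0, -11/10]]
A^{-1} B = [-11/5, -34/5, 7/5]^T
C A^{-1} B = 49/5
G(0) = D - C A^{-1} B = 0 - (49/5) = -49/5 ≈ -9.8000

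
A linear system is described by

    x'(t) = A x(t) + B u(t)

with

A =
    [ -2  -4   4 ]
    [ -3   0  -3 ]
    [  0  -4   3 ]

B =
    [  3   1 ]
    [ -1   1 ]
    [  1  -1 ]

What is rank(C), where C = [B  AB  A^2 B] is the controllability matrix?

AB = [[2, -10], [-12, 0], [7, -7]]
A^2B = [[72, -8], [-27, 51], [69, -21]]
Controllability matrix C = [B  AB  A^2B] = [[3, 1, 2, -10, 72, -8], [-1, 1, -12, 0, -27, 51], [1, -1, 7, -7, 69, -21]]
Take the 3×3 submatrix of C formed by columns 1, 2, 3: [[3, 1, 2], [-1, 1, -12], [1, -1, 7]]. Its determinant is 3·(1·7 - (-12)·(-1)) - 1·((-1)·7 - (-12)·1) + 2·((-1)·(-1) - 1·1) = 3·(-5) - 1·5 + 2·0 = -20 ≠ 0.
So rank(C) ≥ 3; since C has 3 rows, rank(C) = 3.
rank(C) = 3 = n, so the pair (A, B) is completely controllable.

3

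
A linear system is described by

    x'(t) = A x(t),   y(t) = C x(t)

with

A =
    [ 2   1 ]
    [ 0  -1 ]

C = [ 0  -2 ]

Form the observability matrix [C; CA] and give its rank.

1

CA = [[0, 2]]
Observability matrix O = [C; CA] = [[0, -2], [0, 2]]
Every row of O is a scalar multiple of row 1 = [0, -2] (multipliers 1, -1), so the rows span a one-dimensional space.
O ≠ 0, hence rank(O) = 1.
rank(O) = 1 < n = 2, so the pair (A, C) is not completely observable.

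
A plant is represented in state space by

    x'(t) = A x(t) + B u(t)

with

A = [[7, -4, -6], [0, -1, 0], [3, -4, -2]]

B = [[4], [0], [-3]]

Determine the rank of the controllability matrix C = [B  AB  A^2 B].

AB = [[46], [0], [18]]
A^2B = [[214], [0], [102]]
Controllability matrix C = [B  AB  A^2B] = [[4, 46, 214], [0, 0, 0], [-3, 18, 102]]
Row 2 of C is identically zero, so rank(C) ≤ 2.
The 2×2 minor from rows 1, 3, columns 1, 2 is 4·18 - 46·(-3) = 72 - (-138) = 210 ≠ 0, so rank(C) = 2.
rank(C) = 2 < n = 3, so the pair (A, B) is not completely controllable.

2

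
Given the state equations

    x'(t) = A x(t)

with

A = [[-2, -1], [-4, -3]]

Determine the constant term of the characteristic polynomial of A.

2

For a 2×2 matrix, det(sI - A) = s^2 - (tr A)s + det A.
tr A = -5, det A = 2.
So p(s) = s^2 + 5s + 2.
The constant term is 2.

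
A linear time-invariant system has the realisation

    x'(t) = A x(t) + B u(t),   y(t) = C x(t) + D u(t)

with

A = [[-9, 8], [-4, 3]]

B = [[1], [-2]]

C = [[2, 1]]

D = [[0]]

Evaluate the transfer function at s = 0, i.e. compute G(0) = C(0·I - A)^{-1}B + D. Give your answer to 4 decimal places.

G(0) = C(-A)^{-1}B + D = -C A^{-1} B + D.
det A = 5, so A^{-1} = (1/5)·adj(A) = [[3/5, -8/5], [4/5, -9/5]]
A^{-1} B = [19/5, 22/5]^T
C A^{-1} B = 12
G(0) = D - C A^{-1} B = 0 - (12) = -12

-12.0000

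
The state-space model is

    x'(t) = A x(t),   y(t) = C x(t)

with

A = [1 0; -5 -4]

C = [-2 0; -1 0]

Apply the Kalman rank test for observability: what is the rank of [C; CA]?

1

CA = [[-2, 0], [-1, 0]]
Observability matrix O = [C; CA] = [[-2, 0], [-1, 0], [-2, 0], [-1, 0]]
Every row of O is a scalar multiple of row 1 = [-2, 0] (multipliers 1, 1/2, 1, 1/2), so the rows span a one-dimensional space.
O ≠ 0, hence rank(O) = 1.
rank(O) = 1 < n = 2, so the pair (A, C) is not completely observable.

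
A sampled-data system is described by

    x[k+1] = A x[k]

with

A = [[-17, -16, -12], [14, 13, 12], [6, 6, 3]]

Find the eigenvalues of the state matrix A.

-3, -1, 3

det(zI - A) = z^3 - (tr A)z^2 + (M11 + M22 + M33)z - det A, where Mii is the 2×2 principal minor of A obtained by deleting row i and column i.
tr A = (-17) + 13 + 3 = -1; M11 = 13·3 - 12·6 = 39 - 72 = -33; M22 = (-17)·3 - (-12)·6 = -51 - (-72) = 21; M33 = (-17)·13 - (-16)·14 = -221 - (-224) = 3; sum of minors = -9.
det A = (-17)·(13·3 - 12·6) - (-16)·(14·3 - 12·6) + (-12)·(14·6 - 13·6) = (-17)·(-33) - (-16)·(-30) + (-12)·6 = 9.
So p(z) = det(zI - A) = z^3 + z^2 - 9z - 9.
Rational-root test: any integer root divides -9. Testing small divisors, z = -1 works: p(-1) = -1 + 1 + 9 + (-9) = 0, so (z + 1) is a factor.
Dividing, p(z) = (z + 1)(z^2 - 9).
Factor z^2 - 9: two numbers with sum 0 and product -9 are 3 and -3, so z^2 - 9 = (z - 3)(z + 3).
Hence p(z) = (z - 3) (z + 1) (z + 3), with roots -3, -1, 3.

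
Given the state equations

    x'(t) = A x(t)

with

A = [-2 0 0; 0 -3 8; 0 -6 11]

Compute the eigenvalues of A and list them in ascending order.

det(sI - A) = s^3 - (tr A)s^2 + (M11 + M22 + M33)s - det A, where Mii is the 2×2 principal minor of A obtained by deleting row i and column i.
tr A = (-2) + (-3) + 11 = 6; M11 = (-3)·11 - 8·(-6) = -33 - (-48) = 15; M22 = (-2)·11 - 0·0 = -22 - 0 = -22; M33 = (-2)·(-3) - 0·0 = 6 - 0 = 6; sum of minors = -1.
det A = (-2)·((-3)·11 - 8·(-6)) - 0·(0·11 - 8·0) + 0·(0·(-6) - (-3)·0) = (-2)·15 - 0·0 + 0·0 = -30.
So p(s) = det(sI - A) = s^3 - 6s^2 - s + 30.
Rational-root test: any integer root divides 30. Testing small divisors, s = -2 works: p(-2) = -8 + (-24) + 2 + 30 = 0, so (s + 2) is a factor.
Dividing, p(s) = (s + 2)(s^2 - 8s + 15).
Factor s^2 - 8s + 15: two numbers with sum 8 and product 15 are 5 and 3, so s^2 - 8s + 15 = (s - 5)(s - 3).
Hence p(s) = (s - 5) (s - 3) (s + 2), with roots -2, 3, 5.
At least one eigenvalue has non-negative real part, so the system is not asymptotically stable.

-2, 3, 5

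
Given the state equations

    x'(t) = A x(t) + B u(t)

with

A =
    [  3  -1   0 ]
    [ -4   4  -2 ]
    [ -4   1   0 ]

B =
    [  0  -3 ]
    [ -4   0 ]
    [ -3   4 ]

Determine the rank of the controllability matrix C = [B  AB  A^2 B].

AB = [[4, -9], [-10, 4], [-4, 12]]
A^2B = [[22, -31], [-48, 28], [-26, 40]]
Controllability matrix C = [B  AB  A^2B] = [[0, -3, 4, -9, 22, -31], [-4, 0, -10, 4, -48, 28], [-3, 4, -4, 12, -26, 40]]
Take the 3×3 submatrix of C formed by columns 1, 2, 3: [[0, -3, 4], [-4, 0, -10], [-3, 4, -4]]. Its determinant is 0·(0·(-4) - (-10)·4) - (-3)·((-4)·(-4) - (-10)·(-3)) + 4·((-4)·4 - 0·(-3)) = 0·40 - (-3)·(-14) + 4·(-16) = -106 ≠ 0.
So rank(C) ≥ 3; since C has 3 rows, rank(C) = 3.
rank(C) = 3 = n, so the pair (A, B) is completely controllable.

3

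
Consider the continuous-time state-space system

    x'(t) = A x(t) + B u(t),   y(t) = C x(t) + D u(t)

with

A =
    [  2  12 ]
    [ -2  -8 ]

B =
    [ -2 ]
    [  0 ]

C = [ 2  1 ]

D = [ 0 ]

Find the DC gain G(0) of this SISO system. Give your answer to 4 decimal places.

-3.5000

G(0) = C(-A)^{-1}B + D = -C A^{-1} B + D.
det A = 8, so A^{-1} = (1/8)·adj(A) = [[-1, -3/2], [1/4, 1/4]]
A^{-1} B = [2, -1/2]^T
C A^{-1} B = 7/2
G(0) = D - C A^{-1} B = 0 - (7/2) = -7/2 ≈ -3.5000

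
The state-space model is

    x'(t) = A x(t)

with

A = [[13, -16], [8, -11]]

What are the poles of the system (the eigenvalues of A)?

det(sI - A) = s^2 - (tr A)s + det A, with tr A = 13 + (-11) = 2 and det A = 13·(-11) - (-16)·8 = -143 - (-128) = -15.
So p(s) = det(sI - A) = s^2 - 2s - 15.
Factor s^2 - 2s - 15: two numbers with sum 2 and product -15 are 5 and -3, so s^2 - 2s - 15 = (s - 5)(s + 3).
Hence p(s) = (s - 5) (s + 3), with roots -3, 5.
At least one eigenvalue has non-negative real part, so the system is not asymptotically stable.

-3, 5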